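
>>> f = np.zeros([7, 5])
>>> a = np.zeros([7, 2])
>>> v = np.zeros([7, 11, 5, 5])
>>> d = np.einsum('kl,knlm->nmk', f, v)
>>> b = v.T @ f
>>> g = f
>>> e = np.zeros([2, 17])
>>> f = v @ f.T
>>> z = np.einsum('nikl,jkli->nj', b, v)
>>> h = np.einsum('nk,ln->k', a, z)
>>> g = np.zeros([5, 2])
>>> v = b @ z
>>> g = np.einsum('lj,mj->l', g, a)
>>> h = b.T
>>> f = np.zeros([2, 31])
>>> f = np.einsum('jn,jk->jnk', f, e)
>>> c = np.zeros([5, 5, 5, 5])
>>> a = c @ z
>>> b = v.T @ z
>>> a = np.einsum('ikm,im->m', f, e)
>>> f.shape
(2, 31, 17)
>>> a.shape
(17,)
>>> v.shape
(5, 5, 11, 7)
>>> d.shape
(11, 5, 7)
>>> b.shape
(7, 11, 5, 7)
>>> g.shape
(5,)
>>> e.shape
(2, 17)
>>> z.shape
(5, 7)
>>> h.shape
(5, 11, 5, 5)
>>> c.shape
(5, 5, 5, 5)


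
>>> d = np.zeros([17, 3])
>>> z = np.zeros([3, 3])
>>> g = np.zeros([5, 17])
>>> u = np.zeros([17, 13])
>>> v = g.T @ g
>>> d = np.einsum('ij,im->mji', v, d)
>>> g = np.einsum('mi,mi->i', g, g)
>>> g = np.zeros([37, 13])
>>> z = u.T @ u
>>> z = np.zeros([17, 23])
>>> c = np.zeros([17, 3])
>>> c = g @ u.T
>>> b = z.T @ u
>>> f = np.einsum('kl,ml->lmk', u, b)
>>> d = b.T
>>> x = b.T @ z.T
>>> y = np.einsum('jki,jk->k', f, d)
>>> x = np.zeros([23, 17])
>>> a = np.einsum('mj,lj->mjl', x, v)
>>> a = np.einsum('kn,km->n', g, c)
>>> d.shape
(13, 23)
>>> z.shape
(17, 23)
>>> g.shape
(37, 13)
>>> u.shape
(17, 13)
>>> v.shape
(17, 17)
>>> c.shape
(37, 17)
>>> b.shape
(23, 13)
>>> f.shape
(13, 23, 17)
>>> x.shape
(23, 17)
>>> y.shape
(23,)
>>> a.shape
(13,)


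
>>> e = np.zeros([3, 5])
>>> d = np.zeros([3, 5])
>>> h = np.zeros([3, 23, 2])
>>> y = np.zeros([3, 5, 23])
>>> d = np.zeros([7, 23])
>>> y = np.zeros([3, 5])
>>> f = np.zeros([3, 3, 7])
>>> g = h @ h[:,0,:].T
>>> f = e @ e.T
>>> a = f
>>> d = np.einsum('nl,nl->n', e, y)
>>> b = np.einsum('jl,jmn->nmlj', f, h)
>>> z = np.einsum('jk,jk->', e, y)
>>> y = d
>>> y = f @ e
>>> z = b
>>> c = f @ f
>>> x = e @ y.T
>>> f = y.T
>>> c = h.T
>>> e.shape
(3, 5)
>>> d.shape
(3,)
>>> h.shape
(3, 23, 2)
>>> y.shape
(3, 5)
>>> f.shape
(5, 3)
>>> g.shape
(3, 23, 3)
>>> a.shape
(3, 3)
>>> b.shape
(2, 23, 3, 3)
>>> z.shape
(2, 23, 3, 3)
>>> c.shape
(2, 23, 3)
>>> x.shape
(3, 3)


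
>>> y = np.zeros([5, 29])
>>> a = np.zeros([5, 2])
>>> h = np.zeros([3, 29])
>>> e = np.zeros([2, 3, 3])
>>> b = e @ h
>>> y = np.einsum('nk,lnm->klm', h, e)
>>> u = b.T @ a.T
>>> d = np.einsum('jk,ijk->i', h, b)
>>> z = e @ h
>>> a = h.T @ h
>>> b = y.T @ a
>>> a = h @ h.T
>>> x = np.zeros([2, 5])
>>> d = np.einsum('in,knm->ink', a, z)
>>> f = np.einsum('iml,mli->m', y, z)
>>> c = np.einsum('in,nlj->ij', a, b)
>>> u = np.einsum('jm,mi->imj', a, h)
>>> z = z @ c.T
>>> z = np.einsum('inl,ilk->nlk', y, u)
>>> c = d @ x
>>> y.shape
(29, 2, 3)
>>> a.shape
(3, 3)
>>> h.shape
(3, 29)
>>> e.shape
(2, 3, 3)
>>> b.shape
(3, 2, 29)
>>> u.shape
(29, 3, 3)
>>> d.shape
(3, 3, 2)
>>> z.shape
(2, 3, 3)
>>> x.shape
(2, 5)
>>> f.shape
(2,)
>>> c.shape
(3, 3, 5)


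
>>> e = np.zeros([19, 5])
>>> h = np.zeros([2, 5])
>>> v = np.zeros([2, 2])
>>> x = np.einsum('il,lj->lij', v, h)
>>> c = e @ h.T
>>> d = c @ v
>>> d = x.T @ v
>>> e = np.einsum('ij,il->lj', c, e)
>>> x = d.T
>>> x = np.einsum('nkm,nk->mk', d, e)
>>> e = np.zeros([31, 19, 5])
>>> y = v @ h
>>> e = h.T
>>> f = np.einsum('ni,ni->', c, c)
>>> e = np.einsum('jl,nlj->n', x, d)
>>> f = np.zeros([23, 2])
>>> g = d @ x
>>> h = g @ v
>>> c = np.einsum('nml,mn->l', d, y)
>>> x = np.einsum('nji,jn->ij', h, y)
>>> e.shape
(5,)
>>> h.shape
(5, 2, 2)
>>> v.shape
(2, 2)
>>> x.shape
(2, 2)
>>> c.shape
(2,)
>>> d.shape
(5, 2, 2)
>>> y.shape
(2, 5)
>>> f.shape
(23, 2)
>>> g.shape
(5, 2, 2)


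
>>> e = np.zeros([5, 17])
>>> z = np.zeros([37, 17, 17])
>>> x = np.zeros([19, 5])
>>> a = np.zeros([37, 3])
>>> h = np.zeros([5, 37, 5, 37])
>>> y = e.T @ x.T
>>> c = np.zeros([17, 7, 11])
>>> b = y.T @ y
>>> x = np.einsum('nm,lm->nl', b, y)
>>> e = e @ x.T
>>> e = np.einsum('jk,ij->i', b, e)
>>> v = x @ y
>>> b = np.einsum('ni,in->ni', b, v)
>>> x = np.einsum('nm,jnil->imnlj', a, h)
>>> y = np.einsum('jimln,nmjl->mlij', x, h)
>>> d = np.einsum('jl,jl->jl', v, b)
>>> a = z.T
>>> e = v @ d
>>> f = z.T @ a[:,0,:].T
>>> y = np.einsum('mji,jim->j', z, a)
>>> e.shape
(19, 19)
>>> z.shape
(37, 17, 17)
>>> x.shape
(5, 3, 37, 37, 5)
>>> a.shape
(17, 17, 37)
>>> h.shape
(5, 37, 5, 37)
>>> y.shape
(17,)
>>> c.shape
(17, 7, 11)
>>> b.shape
(19, 19)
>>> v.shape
(19, 19)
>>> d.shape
(19, 19)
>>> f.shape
(17, 17, 17)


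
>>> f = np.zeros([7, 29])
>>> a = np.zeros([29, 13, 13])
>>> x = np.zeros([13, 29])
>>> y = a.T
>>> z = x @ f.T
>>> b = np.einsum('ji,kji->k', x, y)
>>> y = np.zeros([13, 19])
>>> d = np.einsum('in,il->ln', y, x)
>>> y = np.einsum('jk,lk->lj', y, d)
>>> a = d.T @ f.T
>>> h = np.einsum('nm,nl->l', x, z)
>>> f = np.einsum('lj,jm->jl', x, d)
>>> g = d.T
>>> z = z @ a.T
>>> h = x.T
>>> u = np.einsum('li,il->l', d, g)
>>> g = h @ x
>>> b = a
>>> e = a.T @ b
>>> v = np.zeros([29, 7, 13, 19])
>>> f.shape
(29, 13)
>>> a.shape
(19, 7)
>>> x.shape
(13, 29)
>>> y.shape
(29, 13)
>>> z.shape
(13, 19)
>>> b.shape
(19, 7)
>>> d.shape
(29, 19)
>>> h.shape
(29, 13)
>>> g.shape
(29, 29)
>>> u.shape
(29,)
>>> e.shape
(7, 7)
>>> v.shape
(29, 7, 13, 19)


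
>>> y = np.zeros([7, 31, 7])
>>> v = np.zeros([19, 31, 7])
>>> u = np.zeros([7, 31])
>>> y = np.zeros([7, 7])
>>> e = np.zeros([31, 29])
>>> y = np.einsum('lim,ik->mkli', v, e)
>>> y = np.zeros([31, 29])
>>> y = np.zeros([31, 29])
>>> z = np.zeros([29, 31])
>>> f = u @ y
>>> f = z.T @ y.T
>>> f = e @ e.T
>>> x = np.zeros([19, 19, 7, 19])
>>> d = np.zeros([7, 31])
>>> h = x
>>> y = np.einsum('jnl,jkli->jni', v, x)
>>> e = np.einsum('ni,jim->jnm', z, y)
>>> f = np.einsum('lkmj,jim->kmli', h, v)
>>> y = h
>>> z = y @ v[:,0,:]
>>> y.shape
(19, 19, 7, 19)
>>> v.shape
(19, 31, 7)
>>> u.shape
(7, 31)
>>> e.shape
(19, 29, 19)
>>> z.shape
(19, 19, 7, 7)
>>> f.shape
(19, 7, 19, 31)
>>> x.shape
(19, 19, 7, 19)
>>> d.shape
(7, 31)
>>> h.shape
(19, 19, 7, 19)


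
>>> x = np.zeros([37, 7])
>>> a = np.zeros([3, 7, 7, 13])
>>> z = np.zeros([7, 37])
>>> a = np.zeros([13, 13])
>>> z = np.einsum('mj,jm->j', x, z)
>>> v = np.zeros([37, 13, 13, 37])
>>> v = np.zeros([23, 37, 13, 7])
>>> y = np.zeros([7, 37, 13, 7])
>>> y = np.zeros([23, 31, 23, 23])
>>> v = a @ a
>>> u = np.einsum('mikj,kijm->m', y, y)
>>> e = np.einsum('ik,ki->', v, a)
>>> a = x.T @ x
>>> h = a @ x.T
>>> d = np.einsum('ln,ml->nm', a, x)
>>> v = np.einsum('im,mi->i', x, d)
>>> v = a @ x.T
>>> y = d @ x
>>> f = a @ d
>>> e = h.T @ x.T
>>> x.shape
(37, 7)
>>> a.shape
(7, 7)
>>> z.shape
(7,)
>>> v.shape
(7, 37)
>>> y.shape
(7, 7)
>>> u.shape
(23,)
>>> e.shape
(37, 37)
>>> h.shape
(7, 37)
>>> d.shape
(7, 37)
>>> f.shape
(7, 37)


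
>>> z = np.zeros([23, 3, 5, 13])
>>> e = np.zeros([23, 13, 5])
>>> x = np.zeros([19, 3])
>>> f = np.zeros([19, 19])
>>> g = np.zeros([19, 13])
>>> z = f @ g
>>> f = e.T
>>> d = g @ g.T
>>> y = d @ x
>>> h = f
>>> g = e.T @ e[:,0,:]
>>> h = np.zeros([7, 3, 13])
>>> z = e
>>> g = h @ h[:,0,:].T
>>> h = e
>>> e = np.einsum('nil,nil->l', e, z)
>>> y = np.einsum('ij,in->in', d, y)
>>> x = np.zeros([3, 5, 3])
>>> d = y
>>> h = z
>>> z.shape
(23, 13, 5)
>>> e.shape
(5,)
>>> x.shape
(3, 5, 3)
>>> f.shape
(5, 13, 23)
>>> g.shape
(7, 3, 7)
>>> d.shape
(19, 3)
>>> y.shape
(19, 3)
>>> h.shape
(23, 13, 5)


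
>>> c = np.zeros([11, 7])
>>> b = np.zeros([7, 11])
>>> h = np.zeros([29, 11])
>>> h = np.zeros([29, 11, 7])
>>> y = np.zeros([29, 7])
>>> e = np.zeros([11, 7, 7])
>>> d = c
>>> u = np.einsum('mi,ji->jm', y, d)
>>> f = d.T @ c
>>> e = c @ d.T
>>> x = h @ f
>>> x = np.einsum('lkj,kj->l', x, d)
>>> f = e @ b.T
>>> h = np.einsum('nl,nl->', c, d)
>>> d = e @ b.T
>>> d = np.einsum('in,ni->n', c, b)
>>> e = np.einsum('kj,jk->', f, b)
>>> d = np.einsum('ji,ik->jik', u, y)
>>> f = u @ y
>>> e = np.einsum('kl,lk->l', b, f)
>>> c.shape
(11, 7)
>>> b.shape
(7, 11)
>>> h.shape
()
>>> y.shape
(29, 7)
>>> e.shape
(11,)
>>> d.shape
(11, 29, 7)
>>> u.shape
(11, 29)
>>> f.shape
(11, 7)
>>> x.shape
(29,)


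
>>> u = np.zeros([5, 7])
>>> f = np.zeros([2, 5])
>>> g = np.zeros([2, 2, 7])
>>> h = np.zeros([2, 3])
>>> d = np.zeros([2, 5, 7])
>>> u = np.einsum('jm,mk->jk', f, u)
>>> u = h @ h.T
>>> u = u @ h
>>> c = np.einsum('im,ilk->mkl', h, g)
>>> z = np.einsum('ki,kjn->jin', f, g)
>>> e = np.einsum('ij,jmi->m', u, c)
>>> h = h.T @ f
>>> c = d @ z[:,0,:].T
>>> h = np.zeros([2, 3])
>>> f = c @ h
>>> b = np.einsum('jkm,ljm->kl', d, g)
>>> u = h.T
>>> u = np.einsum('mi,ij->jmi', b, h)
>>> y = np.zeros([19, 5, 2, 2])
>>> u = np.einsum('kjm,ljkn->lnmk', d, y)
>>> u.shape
(19, 2, 7, 2)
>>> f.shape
(2, 5, 3)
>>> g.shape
(2, 2, 7)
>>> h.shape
(2, 3)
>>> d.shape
(2, 5, 7)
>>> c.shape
(2, 5, 2)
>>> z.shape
(2, 5, 7)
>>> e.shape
(7,)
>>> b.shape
(5, 2)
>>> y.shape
(19, 5, 2, 2)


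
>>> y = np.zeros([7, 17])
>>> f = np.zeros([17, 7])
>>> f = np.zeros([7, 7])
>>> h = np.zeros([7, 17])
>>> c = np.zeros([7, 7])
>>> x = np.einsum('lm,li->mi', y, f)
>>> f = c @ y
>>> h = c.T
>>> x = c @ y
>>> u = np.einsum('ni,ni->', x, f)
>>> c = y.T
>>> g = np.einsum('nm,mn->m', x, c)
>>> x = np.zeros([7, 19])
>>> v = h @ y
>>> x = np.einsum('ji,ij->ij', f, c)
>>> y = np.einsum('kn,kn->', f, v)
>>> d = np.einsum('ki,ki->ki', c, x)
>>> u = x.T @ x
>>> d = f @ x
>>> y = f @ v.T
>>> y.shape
(7, 7)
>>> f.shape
(7, 17)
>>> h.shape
(7, 7)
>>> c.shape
(17, 7)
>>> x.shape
(17, 7)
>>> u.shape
(7, 7)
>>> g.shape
(17,)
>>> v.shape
(7, 17)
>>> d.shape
(7, 7)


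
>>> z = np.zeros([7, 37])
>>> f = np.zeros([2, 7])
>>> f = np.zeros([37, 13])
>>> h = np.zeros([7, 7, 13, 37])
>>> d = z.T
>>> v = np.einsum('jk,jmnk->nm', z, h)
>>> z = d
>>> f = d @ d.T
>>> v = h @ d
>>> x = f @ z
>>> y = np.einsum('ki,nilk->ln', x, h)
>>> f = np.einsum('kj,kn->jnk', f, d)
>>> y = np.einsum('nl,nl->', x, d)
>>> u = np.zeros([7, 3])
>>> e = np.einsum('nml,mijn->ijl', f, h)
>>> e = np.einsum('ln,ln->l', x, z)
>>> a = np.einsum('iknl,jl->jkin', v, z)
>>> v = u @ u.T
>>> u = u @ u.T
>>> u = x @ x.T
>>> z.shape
(37, 7)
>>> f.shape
(37, 7, 37)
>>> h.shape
(7, 7, 13, 37)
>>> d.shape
(37, 7)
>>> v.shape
(7, 7)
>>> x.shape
(37, 7)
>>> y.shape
()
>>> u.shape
(37, 37)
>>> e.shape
(37,)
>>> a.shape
(37, 7, 7, 13)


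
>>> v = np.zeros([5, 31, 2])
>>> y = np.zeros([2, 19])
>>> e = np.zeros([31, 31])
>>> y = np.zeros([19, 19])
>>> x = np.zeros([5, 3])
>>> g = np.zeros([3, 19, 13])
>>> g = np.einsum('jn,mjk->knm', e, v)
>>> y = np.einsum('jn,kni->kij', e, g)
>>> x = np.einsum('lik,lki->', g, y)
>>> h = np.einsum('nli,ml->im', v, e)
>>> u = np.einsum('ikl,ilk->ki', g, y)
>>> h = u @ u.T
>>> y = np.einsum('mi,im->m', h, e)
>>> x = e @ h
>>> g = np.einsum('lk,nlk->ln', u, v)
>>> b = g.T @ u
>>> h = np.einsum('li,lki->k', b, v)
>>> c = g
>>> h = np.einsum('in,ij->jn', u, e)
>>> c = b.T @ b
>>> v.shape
(5, 31, 2)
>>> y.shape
(31,)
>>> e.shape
(31, 31)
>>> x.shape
(31, 31)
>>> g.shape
(31, 5)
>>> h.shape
(31, 2)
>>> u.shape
(31, 2)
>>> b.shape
(5, 2)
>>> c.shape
(2, 2)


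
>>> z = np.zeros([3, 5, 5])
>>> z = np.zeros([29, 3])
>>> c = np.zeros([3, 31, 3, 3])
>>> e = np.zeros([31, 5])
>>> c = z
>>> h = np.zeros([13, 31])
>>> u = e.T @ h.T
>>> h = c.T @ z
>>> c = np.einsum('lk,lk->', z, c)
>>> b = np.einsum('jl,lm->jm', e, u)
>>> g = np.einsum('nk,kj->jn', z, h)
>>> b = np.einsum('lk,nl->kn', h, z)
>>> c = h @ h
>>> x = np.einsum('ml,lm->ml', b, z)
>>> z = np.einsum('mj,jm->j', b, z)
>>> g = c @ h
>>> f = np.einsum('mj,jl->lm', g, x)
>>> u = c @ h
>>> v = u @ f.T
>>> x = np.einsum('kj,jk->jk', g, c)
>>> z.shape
(29,)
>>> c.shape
(3, 3)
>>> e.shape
(31, 5)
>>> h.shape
(3, 3)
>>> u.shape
(3, 3)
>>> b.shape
(3, 29)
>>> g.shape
(3, 3)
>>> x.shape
(3, 3)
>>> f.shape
(29, 3)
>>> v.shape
(3, 29)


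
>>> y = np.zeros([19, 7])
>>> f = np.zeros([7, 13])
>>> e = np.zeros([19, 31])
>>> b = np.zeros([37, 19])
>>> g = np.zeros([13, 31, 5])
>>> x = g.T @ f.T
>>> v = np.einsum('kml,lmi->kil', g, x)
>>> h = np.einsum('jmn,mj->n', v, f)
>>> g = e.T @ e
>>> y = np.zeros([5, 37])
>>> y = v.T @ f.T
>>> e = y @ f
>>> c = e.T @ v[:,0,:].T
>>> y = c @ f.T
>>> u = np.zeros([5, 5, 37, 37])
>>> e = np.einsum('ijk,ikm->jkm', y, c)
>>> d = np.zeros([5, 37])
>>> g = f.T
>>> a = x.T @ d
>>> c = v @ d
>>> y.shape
(13, 7, 7)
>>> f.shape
(7, 13)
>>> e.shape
(7, 7, 13)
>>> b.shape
(37, 19)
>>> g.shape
(13, 7)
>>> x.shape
(5, 31, 7)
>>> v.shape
(13, 7, 5)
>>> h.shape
(5,)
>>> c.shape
(13, 7, 37)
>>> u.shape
(5, 5, 37, 37)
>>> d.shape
(5, 37)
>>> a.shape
(7, 31, 37)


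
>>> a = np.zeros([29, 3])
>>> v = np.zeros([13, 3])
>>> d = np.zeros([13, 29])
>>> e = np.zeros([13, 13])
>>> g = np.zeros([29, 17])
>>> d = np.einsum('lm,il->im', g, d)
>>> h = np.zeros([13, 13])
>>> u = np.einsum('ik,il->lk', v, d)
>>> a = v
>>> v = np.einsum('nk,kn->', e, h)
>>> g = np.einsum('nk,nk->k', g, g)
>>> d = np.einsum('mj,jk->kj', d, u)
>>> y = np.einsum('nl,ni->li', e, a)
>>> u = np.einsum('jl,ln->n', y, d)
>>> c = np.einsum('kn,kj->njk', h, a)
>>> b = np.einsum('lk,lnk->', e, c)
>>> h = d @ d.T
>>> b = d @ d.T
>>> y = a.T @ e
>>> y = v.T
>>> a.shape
(13, 3)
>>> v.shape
()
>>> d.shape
(3, 17)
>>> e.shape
(13, 13)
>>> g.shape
(17,)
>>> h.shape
(3, 3)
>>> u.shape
(17,)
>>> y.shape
()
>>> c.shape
(13, 3, 13)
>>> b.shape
(3, 3)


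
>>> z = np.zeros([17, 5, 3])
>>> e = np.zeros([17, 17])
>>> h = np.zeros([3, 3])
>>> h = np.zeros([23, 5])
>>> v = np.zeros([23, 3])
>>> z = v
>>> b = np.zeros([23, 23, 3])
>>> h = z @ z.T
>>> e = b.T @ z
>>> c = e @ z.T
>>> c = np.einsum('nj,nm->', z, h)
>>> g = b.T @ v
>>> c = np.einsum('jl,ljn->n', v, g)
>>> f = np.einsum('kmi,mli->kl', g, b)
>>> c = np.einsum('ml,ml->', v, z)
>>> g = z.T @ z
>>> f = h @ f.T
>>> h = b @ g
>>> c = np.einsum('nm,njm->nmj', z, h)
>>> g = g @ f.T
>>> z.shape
(23, 3)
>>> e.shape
(3, 23, 3)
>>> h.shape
(23, 23, 3)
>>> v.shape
(23, 3)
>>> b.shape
(23, 23, 3)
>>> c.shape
(23, 3, 23)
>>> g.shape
(3, 23)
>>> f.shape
(23, 3)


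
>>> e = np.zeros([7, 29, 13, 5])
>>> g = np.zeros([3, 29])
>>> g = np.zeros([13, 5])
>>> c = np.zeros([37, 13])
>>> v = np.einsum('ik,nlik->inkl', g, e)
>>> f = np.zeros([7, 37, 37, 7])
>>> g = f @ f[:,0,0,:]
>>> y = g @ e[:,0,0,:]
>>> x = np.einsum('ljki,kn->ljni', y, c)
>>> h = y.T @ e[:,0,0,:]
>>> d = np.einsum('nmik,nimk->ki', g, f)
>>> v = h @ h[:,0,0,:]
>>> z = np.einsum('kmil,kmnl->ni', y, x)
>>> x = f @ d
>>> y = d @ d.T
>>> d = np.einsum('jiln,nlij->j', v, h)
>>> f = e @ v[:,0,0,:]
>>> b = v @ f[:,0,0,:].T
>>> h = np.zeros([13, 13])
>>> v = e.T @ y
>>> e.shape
(7, 29, 13, 5)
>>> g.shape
(7, 37, 37, 7)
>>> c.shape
(37, 13)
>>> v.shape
(5, 13, 29, 7)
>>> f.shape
(7, 29, 13, 5)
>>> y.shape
(7, 7)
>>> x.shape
(7, 37, 37, 37)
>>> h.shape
(13, 13)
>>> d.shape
(5,)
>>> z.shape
(13, 37)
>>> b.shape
(5, 37, 37, 7)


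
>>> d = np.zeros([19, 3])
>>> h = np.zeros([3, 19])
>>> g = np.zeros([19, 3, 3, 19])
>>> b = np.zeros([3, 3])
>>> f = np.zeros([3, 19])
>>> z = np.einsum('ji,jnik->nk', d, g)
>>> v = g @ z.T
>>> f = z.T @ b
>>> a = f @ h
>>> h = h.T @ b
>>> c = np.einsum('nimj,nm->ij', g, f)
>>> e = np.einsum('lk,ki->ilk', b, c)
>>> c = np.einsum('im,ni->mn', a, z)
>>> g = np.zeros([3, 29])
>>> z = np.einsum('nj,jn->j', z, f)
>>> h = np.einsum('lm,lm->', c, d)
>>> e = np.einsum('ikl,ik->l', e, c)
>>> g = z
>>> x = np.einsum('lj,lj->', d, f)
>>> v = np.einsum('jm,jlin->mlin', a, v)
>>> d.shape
(19, 3)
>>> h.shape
()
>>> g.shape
(19,)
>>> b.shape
(3, 3)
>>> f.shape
(19, 3)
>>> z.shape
(19,)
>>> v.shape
(19, 3, 3, 3)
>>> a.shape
(19, 19)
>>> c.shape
(19, 3)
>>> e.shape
(3,)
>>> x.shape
()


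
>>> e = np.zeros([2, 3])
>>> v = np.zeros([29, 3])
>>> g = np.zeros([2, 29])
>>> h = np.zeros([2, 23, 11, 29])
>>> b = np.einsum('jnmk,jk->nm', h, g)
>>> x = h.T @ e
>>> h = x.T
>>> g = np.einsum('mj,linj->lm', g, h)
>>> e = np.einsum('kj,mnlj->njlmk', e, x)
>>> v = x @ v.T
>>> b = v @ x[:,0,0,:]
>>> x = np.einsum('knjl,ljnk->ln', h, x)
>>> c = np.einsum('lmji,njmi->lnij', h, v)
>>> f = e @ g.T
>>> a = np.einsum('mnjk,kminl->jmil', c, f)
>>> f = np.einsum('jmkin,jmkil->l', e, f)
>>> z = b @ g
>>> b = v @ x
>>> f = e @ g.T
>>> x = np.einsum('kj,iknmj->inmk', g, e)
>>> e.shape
(11, 3, 23, 29, 2)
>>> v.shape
(29, 11, 23, 29)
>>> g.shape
(3, 2)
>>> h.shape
(3, 23, 11, 29)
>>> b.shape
(29, 11, 23, 23)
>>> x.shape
(11, 23, 29, 3)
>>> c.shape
(3, 29, 29, 11)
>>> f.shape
(11, 3, 23, 29, 3)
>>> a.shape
(29, 3, 23, 3)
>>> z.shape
(29, 11, 23, 2)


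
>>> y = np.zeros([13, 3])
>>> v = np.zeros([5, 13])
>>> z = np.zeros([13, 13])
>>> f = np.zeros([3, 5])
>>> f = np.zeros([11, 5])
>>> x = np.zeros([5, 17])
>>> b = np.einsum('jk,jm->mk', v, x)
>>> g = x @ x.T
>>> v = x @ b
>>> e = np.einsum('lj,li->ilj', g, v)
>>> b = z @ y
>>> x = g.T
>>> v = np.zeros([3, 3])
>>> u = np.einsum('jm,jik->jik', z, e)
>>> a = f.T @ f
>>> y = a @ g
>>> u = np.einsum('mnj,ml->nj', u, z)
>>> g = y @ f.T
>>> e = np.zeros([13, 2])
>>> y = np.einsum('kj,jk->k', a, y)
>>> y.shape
(5,)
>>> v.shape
(3, 3)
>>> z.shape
(13, 13)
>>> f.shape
(11, 5)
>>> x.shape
(5, 5)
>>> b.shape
(13, 3)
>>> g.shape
(5, 11)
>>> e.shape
(13, 2)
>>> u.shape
(5, 5)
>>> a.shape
(5, 5)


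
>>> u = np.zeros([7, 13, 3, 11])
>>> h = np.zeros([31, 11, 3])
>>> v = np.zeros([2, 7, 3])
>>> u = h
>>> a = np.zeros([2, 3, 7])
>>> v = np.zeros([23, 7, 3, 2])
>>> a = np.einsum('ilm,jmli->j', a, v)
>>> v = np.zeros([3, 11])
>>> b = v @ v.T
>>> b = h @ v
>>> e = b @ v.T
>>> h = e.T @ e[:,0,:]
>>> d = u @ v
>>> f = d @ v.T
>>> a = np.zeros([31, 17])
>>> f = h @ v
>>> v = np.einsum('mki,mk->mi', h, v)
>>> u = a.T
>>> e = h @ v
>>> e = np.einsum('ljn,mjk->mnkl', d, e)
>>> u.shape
(17, 31)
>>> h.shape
(3, 11, 3)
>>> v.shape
(3, 3)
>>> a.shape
(31, 17)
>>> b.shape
(31, 11, 11)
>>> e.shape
(3, 11, 3, 31)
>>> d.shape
(31, 11, 11)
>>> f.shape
(3, 11, 11)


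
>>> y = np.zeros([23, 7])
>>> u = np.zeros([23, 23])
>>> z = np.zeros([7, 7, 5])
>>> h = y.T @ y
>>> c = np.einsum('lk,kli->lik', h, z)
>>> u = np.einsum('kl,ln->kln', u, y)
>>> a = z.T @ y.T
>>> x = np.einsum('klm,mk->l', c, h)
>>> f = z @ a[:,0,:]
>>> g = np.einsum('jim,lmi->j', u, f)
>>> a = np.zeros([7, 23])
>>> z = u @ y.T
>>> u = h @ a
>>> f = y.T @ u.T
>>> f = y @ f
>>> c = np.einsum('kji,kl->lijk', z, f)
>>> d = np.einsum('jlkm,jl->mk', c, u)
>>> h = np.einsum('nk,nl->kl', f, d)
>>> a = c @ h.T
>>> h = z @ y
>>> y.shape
(23, 7)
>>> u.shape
(7, 23)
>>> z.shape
(23, 23, 23)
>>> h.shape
(23, 23, 7)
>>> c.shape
(7, 23, 23, 23)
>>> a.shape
(7, 23, 23, 7)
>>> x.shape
(5,)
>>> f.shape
(23, 7)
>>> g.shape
(23,)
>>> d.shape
(23, 23)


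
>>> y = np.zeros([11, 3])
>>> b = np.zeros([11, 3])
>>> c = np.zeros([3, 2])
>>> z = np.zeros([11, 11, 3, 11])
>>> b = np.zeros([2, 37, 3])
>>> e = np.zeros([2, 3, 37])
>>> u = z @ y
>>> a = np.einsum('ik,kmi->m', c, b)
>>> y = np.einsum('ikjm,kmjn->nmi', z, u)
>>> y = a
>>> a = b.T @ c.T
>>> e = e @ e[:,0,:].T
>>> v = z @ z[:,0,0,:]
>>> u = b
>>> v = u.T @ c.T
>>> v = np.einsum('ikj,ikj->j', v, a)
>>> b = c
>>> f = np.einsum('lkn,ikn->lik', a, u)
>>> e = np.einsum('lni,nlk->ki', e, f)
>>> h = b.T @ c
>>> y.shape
(37,)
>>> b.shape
(3, 2)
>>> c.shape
(3, 2)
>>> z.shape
(11, 11, 3, 11)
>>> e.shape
(37, 2)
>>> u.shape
(2, 37, 3)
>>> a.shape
(3, 37, 3)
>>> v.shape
(3,)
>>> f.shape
(3, 2, 37)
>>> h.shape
(2, 2)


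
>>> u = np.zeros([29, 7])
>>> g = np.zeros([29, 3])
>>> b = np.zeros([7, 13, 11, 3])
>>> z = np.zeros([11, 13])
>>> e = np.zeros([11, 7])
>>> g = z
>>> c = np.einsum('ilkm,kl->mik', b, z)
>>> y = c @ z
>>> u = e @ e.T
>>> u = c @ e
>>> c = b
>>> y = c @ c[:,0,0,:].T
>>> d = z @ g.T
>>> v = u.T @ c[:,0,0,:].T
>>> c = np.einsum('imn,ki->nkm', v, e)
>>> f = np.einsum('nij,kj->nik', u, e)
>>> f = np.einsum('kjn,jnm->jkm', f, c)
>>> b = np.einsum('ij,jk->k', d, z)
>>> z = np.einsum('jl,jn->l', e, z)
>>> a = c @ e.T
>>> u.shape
(3, 7, 7)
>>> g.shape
(11, 13)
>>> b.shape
(13,)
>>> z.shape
(7,)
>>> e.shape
(11, 7)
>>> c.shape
(7, 11, 7)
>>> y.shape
(7, 13, 11, 7)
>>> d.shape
(11, 11)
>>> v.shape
(7, 7, 7)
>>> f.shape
(7, 3, 7)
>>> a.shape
(7, 11, 11)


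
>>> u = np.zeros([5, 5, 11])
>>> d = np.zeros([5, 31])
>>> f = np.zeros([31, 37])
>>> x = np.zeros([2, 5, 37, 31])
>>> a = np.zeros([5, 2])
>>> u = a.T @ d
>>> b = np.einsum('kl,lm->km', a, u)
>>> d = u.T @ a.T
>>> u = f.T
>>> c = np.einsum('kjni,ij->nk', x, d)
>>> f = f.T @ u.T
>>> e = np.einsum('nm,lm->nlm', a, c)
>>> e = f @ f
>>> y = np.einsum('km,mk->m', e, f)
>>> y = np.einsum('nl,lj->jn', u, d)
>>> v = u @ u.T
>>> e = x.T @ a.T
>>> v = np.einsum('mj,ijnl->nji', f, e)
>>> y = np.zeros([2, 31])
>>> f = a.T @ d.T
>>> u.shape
(37, 31)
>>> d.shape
(31, 5)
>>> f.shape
(2, 31)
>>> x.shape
(2, 5, 37, 31)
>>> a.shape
(5, 2)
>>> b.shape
(5, 31)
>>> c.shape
(37, 2)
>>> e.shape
(31, 37, 5, 5)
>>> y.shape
(2, 31)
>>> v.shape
(5, 37, 31)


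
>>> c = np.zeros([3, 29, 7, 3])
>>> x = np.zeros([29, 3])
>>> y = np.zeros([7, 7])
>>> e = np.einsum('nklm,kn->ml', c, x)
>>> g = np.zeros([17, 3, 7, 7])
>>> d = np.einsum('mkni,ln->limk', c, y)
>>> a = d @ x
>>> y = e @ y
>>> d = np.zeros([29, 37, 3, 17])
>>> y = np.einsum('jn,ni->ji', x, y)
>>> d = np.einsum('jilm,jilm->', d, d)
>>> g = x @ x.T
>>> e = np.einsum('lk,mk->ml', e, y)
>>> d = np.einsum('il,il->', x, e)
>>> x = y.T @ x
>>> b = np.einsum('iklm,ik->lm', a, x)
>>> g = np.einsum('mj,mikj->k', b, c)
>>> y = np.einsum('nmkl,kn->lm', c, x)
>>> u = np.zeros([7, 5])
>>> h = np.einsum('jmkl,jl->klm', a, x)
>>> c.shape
(3, 29, 7, 3)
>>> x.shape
(7, 3)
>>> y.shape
(3, 29)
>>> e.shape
(29, 3)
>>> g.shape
(7,)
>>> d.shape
()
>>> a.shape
(7, 3, 3, 3)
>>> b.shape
(3, 3)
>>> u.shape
(7, 5)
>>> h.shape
(3, 3, 3)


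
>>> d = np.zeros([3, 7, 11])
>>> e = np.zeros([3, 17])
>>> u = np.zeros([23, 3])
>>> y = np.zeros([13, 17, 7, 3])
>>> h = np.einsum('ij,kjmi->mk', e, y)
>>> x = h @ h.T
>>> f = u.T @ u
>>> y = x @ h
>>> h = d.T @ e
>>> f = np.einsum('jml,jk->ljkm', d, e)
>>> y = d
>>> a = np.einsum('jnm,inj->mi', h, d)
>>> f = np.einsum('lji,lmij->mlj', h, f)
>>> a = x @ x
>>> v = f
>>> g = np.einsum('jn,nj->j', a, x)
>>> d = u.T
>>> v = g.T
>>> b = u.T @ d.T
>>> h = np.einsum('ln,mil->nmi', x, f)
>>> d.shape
(3, 23)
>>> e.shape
(3, 17)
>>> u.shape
(23, 3)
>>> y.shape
(3, 7, 11)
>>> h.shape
(7, 3, 11)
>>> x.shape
(7, 7)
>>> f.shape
(3, 11, 7)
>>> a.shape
(7, 7)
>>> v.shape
(7,)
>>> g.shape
(7,)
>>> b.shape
(3, 3)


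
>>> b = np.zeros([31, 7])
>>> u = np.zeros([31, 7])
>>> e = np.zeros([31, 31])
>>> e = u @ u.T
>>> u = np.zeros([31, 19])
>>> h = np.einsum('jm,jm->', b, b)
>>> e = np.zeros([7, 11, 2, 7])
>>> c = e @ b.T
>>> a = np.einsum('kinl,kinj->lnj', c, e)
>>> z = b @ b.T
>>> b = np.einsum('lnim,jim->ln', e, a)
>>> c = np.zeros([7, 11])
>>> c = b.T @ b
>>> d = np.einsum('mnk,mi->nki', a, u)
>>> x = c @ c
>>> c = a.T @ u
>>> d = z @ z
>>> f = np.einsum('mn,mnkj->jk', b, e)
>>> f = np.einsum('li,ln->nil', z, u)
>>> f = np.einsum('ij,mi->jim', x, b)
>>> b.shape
(7, 11)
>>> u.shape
(31, 19)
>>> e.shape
(7, 11, 2, 7)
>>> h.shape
()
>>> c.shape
(7, 2, 19)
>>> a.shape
(31, 2, 7)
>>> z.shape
(31, 31)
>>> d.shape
(31, 31)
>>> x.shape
(11, 11)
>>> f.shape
(11, 11, 7)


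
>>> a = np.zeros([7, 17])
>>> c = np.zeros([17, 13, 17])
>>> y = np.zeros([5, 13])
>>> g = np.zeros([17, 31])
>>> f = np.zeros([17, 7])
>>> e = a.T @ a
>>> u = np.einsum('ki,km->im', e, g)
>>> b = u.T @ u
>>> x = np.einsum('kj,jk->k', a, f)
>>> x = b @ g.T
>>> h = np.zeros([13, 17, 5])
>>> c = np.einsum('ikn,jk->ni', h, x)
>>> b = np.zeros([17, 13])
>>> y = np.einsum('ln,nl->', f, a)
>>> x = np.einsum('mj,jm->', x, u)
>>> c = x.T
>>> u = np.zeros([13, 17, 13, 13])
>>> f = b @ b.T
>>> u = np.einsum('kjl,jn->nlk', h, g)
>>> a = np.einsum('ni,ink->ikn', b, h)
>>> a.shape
(13, 5, 17)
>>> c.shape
()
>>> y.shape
()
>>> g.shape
(17, 31)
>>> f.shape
(17, 17)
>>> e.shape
(17, 17)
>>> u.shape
(31, 5, 13)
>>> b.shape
(17, 13)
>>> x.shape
()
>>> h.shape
(13, 17, 5)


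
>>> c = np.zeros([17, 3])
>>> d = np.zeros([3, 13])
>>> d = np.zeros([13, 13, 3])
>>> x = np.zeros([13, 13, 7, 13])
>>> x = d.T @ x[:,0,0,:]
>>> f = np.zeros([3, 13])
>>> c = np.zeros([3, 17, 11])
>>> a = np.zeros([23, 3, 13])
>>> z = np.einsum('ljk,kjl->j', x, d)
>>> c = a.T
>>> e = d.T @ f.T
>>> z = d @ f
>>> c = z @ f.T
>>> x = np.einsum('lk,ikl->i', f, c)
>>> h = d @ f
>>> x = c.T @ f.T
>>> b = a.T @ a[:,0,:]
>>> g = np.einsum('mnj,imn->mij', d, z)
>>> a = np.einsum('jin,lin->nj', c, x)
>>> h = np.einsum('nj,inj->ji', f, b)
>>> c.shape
(13, 13, 3)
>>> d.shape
(13, 13, 3)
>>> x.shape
(3, 13, 3)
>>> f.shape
(3, 13)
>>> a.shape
(3, 13)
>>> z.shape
(13, 13, 13)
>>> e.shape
(3, 13, 3)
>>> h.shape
(13, 13)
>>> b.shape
(13, 3, 13)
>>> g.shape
(13, 13, 3)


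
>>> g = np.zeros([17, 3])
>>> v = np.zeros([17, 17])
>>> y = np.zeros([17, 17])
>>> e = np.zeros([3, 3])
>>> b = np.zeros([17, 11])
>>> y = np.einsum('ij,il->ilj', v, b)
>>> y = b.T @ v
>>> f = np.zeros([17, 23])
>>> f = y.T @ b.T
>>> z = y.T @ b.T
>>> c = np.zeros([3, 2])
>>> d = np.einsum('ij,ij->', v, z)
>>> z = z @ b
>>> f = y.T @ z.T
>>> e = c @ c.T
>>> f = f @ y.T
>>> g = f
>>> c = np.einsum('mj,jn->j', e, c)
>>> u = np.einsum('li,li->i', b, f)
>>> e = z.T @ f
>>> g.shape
(17, 11)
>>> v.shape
(17, 17)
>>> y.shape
(11, 17)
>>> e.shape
(11, 11)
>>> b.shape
(17, 11)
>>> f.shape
(17, 11)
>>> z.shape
(17, 11)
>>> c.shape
(3,)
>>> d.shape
()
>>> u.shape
(11,)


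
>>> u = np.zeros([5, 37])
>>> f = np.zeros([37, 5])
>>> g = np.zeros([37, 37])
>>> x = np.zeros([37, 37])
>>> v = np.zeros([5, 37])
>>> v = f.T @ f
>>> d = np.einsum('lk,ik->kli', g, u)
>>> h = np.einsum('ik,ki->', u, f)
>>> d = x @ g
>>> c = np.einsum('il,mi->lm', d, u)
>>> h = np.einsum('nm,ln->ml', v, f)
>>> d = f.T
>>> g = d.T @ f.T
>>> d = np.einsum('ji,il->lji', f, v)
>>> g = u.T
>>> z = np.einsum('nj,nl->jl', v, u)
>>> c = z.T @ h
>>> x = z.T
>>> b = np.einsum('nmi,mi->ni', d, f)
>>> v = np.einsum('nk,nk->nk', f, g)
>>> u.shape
(5, 37)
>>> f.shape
(37, 5)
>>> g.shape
(37, 5)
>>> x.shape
(37, 5)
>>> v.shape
(37, 5)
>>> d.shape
(5, 37, 5)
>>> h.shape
(5, 37)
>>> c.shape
(37, 37)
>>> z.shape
(5, 37)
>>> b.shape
(5, 5)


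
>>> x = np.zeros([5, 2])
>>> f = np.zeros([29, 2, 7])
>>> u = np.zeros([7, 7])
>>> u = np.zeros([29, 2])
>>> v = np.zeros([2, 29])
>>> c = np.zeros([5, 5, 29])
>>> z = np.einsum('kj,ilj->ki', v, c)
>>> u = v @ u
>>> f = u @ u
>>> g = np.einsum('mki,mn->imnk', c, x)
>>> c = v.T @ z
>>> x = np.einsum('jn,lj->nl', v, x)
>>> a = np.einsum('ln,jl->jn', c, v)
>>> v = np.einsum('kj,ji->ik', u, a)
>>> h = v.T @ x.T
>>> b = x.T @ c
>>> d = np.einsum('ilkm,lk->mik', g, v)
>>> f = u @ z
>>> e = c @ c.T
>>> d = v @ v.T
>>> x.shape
(29, 5)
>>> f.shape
(2, 5)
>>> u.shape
(2, 2)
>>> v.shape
(5, 2)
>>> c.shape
(29, 5)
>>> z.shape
(2, 5)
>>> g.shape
(29, 5, 2, 5)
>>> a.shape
(2, 5)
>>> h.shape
(2, 29)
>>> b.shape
(5, 5)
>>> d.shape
(5, 5)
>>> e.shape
(29, 29)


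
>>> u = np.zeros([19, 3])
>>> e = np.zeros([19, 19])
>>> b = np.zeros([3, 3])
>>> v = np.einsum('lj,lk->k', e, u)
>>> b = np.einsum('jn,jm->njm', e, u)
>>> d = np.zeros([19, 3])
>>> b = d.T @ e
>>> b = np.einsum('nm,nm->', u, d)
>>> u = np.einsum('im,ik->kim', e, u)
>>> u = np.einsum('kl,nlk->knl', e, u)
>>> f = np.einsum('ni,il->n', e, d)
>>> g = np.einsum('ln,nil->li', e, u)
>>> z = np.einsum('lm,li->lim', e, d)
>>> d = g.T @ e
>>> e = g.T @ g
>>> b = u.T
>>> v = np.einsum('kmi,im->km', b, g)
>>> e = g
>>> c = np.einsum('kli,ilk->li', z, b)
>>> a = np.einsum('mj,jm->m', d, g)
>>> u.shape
(19, 3, 19)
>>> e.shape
(19, 3)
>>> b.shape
(19, 3, 19)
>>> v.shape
(19, 3)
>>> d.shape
(3, 19)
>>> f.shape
(19,)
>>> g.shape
(19, 3)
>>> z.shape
(19, 3, 19)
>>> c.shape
(3, 19)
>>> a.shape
(3,)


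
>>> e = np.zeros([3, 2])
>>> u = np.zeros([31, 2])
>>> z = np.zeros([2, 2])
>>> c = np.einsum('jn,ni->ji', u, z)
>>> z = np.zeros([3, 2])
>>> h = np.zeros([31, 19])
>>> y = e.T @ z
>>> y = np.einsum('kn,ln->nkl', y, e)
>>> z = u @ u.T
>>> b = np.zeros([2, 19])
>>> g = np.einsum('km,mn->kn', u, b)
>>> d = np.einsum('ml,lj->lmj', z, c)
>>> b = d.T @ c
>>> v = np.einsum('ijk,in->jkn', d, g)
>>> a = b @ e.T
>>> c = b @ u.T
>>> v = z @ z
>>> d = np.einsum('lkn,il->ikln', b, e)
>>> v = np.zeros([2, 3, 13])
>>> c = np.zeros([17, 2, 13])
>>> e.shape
(3, 2)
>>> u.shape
(31, 2)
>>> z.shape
(31, 31)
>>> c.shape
(17, 2, 13)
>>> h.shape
(31, 19)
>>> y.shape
(2, 2, 3)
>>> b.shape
(2, 31, 2)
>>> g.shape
(31, 19)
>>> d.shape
(3, 31, 2, 2)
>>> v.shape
(2, 3, 13)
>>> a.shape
(2, 31, 3)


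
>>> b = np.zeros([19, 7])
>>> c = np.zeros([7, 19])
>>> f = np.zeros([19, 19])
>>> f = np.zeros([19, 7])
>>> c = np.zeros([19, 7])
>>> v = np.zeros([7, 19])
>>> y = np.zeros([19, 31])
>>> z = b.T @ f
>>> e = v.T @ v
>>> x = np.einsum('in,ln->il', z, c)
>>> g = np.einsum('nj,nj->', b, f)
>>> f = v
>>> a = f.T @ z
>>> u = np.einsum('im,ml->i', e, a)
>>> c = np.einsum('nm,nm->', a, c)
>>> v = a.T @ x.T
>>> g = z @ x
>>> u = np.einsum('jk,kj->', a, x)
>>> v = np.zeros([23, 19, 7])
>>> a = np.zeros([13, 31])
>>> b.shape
(19, 7)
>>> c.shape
()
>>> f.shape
(7, 19)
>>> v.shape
(23, 19, 7)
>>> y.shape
(19, 31)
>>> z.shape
(7, 7)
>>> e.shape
(19, 19)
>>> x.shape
(7, 19)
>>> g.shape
(7, 19)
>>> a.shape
(13, 31)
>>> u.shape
()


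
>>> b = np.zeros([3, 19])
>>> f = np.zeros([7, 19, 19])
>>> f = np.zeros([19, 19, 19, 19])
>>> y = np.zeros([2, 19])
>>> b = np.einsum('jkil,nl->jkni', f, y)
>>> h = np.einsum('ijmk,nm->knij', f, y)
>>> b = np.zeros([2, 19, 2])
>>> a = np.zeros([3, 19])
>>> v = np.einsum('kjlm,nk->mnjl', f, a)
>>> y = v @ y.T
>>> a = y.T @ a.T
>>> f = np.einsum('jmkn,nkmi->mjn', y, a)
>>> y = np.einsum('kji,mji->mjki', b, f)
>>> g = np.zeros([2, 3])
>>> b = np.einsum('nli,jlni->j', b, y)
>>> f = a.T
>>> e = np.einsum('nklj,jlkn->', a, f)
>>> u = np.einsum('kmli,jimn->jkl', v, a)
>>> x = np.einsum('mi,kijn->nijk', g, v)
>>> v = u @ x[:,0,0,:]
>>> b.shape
(3,)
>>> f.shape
(3, 3, 19, 2)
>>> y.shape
(3, 19, 2, 2)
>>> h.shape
(19, 2, 19, 19)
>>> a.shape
(2, 19, 3, 3)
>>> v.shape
(2, 19, 19)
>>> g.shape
(2, 3)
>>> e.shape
()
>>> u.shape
(2, 19, 19)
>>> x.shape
(19, 3, 19, 19)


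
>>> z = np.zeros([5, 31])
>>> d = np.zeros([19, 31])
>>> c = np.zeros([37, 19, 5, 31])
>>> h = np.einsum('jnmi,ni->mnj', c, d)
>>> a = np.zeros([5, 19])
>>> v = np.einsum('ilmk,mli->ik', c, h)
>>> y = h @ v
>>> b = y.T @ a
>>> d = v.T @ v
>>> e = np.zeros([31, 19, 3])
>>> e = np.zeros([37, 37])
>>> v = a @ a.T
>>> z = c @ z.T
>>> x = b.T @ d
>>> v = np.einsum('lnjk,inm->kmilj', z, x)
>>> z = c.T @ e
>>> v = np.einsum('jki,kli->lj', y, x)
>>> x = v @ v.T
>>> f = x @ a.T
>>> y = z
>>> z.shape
(31, 5, 19, 37)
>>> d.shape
(31, 31)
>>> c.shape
(37, 19, 5, 31)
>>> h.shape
(5, 19, 37)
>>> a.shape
(5, 19)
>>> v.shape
(19, 5)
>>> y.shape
(31, 5, 19, 37)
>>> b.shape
(31, 19, 19)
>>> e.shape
(37, 37)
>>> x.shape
(19, 19)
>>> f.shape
(19, 5)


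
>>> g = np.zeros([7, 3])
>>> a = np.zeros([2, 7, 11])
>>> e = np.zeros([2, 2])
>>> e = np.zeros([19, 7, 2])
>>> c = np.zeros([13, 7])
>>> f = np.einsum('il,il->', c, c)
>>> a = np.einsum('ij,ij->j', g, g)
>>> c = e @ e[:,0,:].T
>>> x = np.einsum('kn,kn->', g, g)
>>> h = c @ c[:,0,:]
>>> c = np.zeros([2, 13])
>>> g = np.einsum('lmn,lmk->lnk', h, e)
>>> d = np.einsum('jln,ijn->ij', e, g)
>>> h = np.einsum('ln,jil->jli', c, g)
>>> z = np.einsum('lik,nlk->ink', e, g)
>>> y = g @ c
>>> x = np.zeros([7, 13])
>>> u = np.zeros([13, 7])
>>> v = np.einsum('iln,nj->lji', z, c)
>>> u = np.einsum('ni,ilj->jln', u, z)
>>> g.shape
(19, 19, 2)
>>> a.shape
(3,)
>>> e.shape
(19, 7, 2)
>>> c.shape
(2, 13)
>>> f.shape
()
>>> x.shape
(7, 13)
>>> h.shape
(19, 2, 19)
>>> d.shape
(19, 19)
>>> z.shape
(7, 19, 2)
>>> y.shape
(19, 19, 13)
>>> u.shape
(2, 19, 13)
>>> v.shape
(19, 13, 7)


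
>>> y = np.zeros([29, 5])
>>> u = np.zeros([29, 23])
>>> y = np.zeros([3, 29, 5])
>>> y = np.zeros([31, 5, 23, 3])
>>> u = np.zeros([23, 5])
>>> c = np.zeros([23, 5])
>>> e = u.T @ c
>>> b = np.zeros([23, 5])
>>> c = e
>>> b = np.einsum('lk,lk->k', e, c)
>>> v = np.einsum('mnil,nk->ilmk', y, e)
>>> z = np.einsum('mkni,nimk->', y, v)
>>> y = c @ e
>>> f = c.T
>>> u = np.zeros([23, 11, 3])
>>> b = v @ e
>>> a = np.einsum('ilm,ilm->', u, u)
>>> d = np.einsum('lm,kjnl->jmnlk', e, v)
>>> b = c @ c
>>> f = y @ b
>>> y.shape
(5, 5)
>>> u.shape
(23, 11, 3)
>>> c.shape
(5, 5)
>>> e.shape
(5, 5)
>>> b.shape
(5, 5)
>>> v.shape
(23, 3, 31, 5)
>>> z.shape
()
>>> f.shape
(5, 5)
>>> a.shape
()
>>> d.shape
(3, 5, 31, 5, 23)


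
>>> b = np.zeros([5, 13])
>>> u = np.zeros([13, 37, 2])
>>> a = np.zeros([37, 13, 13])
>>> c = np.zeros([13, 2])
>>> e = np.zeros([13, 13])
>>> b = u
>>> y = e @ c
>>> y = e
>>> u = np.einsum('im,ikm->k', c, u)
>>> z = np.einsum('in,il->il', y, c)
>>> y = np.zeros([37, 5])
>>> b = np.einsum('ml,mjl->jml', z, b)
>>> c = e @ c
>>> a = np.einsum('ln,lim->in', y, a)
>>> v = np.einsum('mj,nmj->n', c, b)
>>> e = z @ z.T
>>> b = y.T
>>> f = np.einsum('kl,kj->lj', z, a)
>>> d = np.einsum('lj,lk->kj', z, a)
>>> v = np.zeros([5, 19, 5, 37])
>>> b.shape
(5, 37)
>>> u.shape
(37,)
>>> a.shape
(13, 5)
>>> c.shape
(13, 2)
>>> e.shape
(13, 13)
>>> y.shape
(37, 5)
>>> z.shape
(13, 2)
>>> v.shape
(5, 19, 5, 37)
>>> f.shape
(2, 5)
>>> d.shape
(5, 2)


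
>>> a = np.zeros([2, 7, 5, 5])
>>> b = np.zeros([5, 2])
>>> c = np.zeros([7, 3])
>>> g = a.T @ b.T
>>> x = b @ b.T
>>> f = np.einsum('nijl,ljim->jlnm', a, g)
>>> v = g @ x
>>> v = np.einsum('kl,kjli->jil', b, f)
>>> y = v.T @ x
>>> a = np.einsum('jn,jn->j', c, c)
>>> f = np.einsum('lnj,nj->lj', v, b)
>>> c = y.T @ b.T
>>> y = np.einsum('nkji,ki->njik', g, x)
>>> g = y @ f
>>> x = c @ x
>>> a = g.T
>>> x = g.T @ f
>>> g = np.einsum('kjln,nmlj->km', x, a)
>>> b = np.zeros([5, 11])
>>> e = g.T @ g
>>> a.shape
(2, 5, 7, 5)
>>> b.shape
(5, 11)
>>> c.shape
(5, 5, 5)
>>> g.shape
(2, 5)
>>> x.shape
(2, 5, 7, 2)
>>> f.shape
(5, 2)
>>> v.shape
(5, 5, 2)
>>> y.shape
(5, 7, 5, 5)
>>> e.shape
(5, 5)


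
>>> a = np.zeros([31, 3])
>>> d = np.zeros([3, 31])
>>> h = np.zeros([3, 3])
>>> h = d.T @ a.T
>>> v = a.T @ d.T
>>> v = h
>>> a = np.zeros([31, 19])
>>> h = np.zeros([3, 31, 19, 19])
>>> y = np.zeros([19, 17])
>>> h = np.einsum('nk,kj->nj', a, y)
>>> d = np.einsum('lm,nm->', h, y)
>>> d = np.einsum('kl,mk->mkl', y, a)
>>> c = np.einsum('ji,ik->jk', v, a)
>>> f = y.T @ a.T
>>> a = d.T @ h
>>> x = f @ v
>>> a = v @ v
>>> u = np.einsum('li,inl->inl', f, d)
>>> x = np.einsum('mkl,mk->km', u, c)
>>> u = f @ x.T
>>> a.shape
(31, 31)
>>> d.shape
(31, 19, 17)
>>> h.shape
(31, 17)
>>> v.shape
(31, 31)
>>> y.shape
(19, 17)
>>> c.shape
(31, 19)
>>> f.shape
(17, 31)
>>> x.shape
(19, 31)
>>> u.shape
(17, 19)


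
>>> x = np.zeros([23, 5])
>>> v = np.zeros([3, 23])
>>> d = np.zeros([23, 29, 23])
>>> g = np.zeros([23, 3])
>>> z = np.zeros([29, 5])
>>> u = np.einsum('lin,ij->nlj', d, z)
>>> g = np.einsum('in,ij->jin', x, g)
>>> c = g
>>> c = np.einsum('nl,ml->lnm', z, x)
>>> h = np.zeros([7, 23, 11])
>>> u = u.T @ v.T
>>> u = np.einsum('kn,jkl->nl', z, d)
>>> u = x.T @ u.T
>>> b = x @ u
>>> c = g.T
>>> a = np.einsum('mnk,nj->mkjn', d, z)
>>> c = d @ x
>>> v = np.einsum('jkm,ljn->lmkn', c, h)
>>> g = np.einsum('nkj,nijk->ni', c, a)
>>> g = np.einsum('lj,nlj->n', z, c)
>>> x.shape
(23, 5)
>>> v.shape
(7, 5, 29, 11)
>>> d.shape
(23, 29, 23)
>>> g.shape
(23,)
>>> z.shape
(29, 5)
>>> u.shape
(5, 5)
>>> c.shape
(23, 29, 5)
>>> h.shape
(7, 23, 11)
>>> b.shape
(23, 5)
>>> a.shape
(23, 23, 5, 29)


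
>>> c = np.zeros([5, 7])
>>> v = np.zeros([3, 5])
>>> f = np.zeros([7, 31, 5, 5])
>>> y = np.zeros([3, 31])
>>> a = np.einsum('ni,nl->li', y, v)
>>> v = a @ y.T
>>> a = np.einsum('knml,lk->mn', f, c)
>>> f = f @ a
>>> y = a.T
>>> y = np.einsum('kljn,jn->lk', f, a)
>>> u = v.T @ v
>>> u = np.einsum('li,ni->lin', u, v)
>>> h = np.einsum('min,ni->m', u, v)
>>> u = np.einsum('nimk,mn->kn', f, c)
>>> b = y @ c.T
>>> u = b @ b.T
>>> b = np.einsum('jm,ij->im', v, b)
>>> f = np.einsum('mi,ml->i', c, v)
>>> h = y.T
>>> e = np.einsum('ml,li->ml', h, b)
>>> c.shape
(5, 7)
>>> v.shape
(5, 3)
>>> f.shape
(7,)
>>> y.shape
(31, 7)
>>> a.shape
(5, 31)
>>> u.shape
(31, 31)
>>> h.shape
(7, 31)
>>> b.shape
(31, 3)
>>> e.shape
(7, 31)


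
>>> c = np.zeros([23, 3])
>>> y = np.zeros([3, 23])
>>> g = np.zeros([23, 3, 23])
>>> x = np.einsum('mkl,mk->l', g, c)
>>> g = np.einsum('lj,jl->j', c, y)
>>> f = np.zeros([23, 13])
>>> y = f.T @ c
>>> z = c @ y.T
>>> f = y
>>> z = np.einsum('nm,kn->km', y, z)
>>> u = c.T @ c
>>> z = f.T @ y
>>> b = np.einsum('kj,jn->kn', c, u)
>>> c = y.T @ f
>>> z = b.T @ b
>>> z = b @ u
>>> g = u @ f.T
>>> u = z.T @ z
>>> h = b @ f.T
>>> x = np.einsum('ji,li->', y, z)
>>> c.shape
(3, 3)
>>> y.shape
(13, 3)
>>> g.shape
(3, 13)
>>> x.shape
()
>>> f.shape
(13, 3)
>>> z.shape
(23, 3)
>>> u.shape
(3, 3)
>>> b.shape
(23, 3)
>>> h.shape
(23, 13)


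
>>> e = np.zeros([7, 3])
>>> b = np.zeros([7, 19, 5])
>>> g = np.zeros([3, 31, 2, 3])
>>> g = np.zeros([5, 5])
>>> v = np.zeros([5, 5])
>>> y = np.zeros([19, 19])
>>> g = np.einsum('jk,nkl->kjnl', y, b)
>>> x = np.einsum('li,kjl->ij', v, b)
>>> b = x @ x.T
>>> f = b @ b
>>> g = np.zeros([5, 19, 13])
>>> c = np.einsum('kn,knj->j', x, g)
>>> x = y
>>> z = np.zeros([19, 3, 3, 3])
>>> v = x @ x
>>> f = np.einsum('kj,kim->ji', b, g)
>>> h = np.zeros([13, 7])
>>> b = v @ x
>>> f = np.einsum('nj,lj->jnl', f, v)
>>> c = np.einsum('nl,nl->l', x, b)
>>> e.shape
(7, 3)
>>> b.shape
(19, 19)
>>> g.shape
(5, 19, 13)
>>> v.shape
(19, 19)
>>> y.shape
(19, 19)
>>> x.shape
(19, 19)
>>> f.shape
(19, 5, 19)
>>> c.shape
(19,)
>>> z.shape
(19, 3, 3, 3)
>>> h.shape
(13, 7)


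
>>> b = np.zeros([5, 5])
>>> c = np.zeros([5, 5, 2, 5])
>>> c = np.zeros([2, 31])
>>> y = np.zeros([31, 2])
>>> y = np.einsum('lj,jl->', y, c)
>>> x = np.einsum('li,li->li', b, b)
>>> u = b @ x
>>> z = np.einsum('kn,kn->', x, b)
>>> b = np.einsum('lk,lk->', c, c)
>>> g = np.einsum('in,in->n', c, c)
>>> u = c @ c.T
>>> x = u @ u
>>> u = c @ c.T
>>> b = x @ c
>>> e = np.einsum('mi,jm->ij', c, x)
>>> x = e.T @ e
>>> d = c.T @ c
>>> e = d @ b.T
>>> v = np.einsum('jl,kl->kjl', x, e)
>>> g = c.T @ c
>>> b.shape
(2, 31)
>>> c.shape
(2, 31)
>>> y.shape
()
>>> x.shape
(2, 2)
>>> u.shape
(2, 2)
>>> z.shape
()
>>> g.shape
(31, 31)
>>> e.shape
(31, 2)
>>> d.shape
(31, 31)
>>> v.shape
(31, 2, 2)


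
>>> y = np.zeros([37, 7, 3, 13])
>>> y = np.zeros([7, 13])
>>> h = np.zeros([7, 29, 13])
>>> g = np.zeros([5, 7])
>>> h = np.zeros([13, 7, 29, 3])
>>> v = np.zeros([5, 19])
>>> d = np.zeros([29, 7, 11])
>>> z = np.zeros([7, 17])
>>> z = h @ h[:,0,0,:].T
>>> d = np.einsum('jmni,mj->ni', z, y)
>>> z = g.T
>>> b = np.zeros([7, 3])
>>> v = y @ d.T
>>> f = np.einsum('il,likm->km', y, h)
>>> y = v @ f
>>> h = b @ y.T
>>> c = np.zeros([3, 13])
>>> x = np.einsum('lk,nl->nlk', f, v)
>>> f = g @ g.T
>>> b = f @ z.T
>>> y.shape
(7, 3)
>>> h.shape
(7, 7)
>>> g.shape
(5, 7)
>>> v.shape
(7, 29)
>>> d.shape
(29, 13)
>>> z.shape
(7, 5)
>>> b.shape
(5, 7)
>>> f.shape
(5, 5)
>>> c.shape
(3, 13)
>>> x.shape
(7, 29, 3)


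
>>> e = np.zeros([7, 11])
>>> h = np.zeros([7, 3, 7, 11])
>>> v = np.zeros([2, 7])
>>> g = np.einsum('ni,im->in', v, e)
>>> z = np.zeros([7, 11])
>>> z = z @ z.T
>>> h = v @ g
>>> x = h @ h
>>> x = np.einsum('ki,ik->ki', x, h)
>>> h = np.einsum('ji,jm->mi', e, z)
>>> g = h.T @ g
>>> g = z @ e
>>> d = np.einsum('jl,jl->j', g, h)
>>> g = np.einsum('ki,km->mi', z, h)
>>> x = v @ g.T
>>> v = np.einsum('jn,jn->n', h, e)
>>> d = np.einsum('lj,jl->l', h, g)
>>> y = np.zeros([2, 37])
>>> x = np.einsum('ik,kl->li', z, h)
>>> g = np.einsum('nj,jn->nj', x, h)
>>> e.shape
(7, 11)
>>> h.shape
(7, 11)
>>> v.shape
(11,)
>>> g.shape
(11, 7)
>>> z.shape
(7, 7)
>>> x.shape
(11, 7)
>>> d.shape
(7,)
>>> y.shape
(2, 37)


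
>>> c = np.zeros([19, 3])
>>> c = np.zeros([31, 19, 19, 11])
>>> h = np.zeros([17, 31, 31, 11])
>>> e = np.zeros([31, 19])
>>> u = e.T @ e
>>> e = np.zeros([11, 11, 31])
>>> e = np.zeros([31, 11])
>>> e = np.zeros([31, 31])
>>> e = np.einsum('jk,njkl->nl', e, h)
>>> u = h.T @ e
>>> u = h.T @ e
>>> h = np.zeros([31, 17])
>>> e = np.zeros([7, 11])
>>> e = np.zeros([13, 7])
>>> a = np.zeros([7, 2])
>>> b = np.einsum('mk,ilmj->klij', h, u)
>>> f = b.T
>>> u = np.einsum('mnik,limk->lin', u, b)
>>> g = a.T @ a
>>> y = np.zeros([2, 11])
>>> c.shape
(31, 19, 19, 11)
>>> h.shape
(31, 17)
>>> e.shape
(13, 7)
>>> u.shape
(17, 31, 31)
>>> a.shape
(7, 2)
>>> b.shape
(17, 31, 11, 11)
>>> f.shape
(11, 11, 31, 17)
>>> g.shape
(2, 2)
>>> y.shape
(2, 11)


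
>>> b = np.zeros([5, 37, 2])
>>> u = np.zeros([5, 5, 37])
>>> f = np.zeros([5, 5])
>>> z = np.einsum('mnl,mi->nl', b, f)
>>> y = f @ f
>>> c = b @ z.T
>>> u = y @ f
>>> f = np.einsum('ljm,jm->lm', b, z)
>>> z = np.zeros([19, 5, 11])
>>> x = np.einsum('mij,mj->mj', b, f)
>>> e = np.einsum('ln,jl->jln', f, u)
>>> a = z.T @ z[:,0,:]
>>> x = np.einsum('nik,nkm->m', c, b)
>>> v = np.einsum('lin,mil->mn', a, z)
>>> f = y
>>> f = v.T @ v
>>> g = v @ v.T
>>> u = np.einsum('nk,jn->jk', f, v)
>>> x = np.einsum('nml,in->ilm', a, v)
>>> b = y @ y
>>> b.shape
(5, 5)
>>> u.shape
(19, 11)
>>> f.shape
(11, 11)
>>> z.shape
(19, 5, 11)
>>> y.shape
(5, 5)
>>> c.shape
(5, 37, 37)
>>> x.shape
(19, 11, 5)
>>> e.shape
(5, 5, 2)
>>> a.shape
(11, 5, 11)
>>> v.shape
(19, 11)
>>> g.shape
(19, 19)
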